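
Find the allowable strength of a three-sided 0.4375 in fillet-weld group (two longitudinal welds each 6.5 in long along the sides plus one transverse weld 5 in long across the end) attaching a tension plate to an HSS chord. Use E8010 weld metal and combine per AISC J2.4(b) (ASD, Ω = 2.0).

E80XX → F_EXX = 80 ksi.
t_e = 0.707 × 0.4375 = 0.3093 in.
R_nwl = 0.6 × 80 × 0.3093 × 13 = 193 kips (longitudinal, 2 welds).
R_nwt = 0.6 × 80 × 0.3093 × 5 = 74.23 kips (transverse, base value).
(i) R_nwl + R_nwt = 267.2 kips; (ii) 0.85 R_nwl + 1.5 R_nwt = 275.4 kips.
R_n = max = 275.4 kips [governs: (ii)]; R_n/Ω = 137.7 kips.

R_n/Ω ≈ 138 kips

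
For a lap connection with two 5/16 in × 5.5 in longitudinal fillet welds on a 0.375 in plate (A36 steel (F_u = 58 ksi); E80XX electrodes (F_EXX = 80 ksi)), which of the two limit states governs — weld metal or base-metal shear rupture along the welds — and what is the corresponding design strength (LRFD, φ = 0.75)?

t_e = 0.707 × 0.3125 = 0.2209 in; L = 11 in.
Weld metal: φR_n = 0.75 × 0.6 × 80 × 0.2209 × 11 = 87.49 kips.
Base metal (shear rupture): φR_n = 0.75 × 0.6 × 58 × 0.375 × 11 = 107.7 kips.
Governing: weld metal.

φR_n ≈ 87.5 kips (weld metal governs)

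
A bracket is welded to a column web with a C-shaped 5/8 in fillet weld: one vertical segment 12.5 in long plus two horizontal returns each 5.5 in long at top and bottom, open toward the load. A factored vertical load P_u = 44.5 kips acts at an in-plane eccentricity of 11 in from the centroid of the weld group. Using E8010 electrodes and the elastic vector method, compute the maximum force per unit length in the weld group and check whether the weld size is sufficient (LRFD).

f_max ≈ 6.8 kip/in; adequate

E80XX → F_EXX = 80 ksi.
Total weld length L_w = 23.5 in. Treat welds as unit-width lines.
Centroid: x̄ = 2×5.5×2.75 / 23.5 = 1.287 in from the vertical weld.
Polar moment about centroid: J = I_x + I_y = [12.5³/12 + 2×5.5×6.25²] + [12.5×1.287² + 2(5.5³/12 + 5.5×1.463²)] = 664.4 in³.
Direct shear f_v = P/L_w = 44.5 / 23.5 = 1.894 kip/in (vertical).
Torsion M = P·e = 44.5 × 11 = 489.5 kip·in.
Critical point at (x, y) = (4.213, 6.25) from centroid. f_tx = M·y/J = 4.605 kip/in; f_ty = M·x/J = 3.104 kip/in.
Resultant f_max = √[f_tx² + (f_v + f_ty)²] = √[4.605² + (1.894 + 3.104)²] = 6.795 kip/in.
Capacity per unit length: φr_n = 0.75 × 0.6 × 80 × (0.707 × 0.625) = 15.91 kip/in.
6.795 ≤ 15.91 → adequate.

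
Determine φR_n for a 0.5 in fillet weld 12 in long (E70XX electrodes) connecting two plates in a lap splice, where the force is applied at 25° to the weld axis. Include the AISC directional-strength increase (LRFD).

φR_n ≈ 152 kips

E70XX → F_EXX = 70 ksi.
t_e = 0.707 × 0.5 = 0.3535 in; A_we = 0.3535 × 12 = 4.242 in².
Directional factor: 1.0 + 0.5 sin^1.5(25°) = 1.137.
F_nw = 0.6 × 70 × 1.137 = 47.77 ksi.
φR_n = 0.75 × 47.77 × 4.242 = 152 kips.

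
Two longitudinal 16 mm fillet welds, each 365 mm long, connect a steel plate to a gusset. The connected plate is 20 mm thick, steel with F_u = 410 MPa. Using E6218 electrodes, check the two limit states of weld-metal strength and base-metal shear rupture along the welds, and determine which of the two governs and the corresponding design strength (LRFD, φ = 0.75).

E62XX → F_EXX = 620 MPa.
t_e = 0.707 × 16 = 11.31 mm; L = 730 mm.
Weld metal: φR_n = 0.75 × 0.6 × 620 × 11.31 × 730 × 10⁻³ = 2304 kN.
Base metal (shear rupture): φR_n = 0.75 × 0.6 × 410 × 20 × 730 × 10⁻³ = 2694 kN.
Governing: weld metal.

φR_n ≈ 2300 kN (weld metal governs)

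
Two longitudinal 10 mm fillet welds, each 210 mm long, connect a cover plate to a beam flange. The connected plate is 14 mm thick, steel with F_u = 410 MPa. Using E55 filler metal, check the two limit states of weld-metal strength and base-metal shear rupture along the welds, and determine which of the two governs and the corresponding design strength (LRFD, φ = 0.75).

E55XX → F_EXX = 550 MPa.
t_e = 0.707 × 10 = 7.07 mm; L = 420 mm.
Weld metal: φR_n = 0.75 × 0.6 × 550 × 7.07 × 420 × 10⁻³ = 734.9 kN.
Base metal (shear rupture): φR_n = 0.75 × 0.6 × 410 × 14 × 420 × 10⁻³ = 1085 kN.
Governing: weld metal.

φR_n ≈ 735 kN (weld metal governs)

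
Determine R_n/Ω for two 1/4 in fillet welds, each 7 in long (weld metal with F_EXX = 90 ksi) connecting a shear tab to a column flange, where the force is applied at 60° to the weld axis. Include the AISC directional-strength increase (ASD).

R_n/Ω ≈ 93.7 kips

t_e = 0.707 × 0.25 = 0.1767 in; A_we = 0.1767 × 14 = 2.474 in².
Directional factor: 1.0 + 0.5 sin^1.5(60°) = 1.403.
F_nw = 0.6 × 90 × 1.403 = 75.76 ksi.
R_n/Ω = (75.76 × 2.474) / 2.0 = 93.73 kips.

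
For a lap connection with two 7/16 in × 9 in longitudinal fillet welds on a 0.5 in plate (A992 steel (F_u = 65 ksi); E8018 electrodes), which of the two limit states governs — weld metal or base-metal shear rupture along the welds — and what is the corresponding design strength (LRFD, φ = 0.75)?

E80XX → F_EXX = 80 ksi.
t_e = 0.707 × 0.4375 = 0.3093 in; L = 18 in.
Weld metal: φR_n = 0.75 × 0.6 × 80 × 0.3093 × 18 = 200.4 kip.
Base metal (shear rupture): φR_n = 0.75 × 0.6 × 65 × 0.5 × 18 = 263.2 kip.
Governing: weld metal.

φR_n ≈ 200 kip (weld metal governs)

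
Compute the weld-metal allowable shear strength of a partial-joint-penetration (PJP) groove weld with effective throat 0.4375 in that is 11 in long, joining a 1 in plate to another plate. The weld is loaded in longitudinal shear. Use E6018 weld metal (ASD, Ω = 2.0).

R_n/Ω ≈ 86.6 kips

E60XX → F_EXX = 60 ksi.
Effective throat (given) t_e = 0.4375 in.
A_we = 0.4375 × 11 = 4.812 in².
F_nw = 0.6 F_EXX = 36 ksi.
R_n/Ω = (36 × 4.812) / 2.0 = 86.62 kips.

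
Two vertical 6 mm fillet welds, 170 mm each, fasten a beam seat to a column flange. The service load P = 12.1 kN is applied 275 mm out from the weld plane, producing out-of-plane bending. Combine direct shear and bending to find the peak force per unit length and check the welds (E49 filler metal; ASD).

f_max ≈ 347 N/mm; adequate

E49XX → F_EXX = 490 MPa.
L_w = 2 × 170 = 340 mm; section modulus (unit throat) S = 2 × L²/6 = 9633 mm².
Direct shear f_v = P/L_w = 12.1×10³/340 = 35.59 N/mm.
Moment M = P × e = 12.1×10³ × 275 = 3327500 N·mm; bending f_b = M/S = 345.4 N/mm.
f_max = √(f_v² + f_b²) = √(35.59² + 345.4²) = 347.2 N/mm.
r_n/Ω = (1/2.0) × 0.6 × 490 × (0.707 × 6) = 623.6 N/mm → adequate.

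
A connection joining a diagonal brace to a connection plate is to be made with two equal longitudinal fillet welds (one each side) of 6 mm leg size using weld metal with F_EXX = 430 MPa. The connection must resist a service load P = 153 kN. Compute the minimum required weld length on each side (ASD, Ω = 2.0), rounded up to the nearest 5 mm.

Throat t_e = 0.707 × 6 = 4.242 mm.
r_n/Ω = (0.6 × 430 × 4.242) / 2.0 = 547.2 N/mm = 0.5472 kN/mm.
L_req = P / (r_n/Ω) = 153 / 0.5472 = 279.6 mm total.
Per side: 279.6 / 2 = 139.8 mm.
Round up → use L = 140 mm on each side.

L = 140 mm on each side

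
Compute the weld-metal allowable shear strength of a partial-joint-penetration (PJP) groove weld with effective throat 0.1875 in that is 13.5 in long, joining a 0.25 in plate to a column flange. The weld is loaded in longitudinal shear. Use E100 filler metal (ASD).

E100XX → F_EXX = 100 ksi.
Effective throat (given) t_e = 0.1875 in.
A_we = 0.1875 × 13.5 = 2.531 in².
F_nw = 0.6 F_EXX = 60 ksi.
R_n/Ω = (60 × 2.531) / 2.0 = 75.94 kips.

R_n/Ω ≈ 75.9 kips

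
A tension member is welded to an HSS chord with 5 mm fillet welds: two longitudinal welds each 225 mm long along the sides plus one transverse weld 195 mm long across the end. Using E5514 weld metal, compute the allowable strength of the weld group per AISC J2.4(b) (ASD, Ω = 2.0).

E55XX → F_EXX = 550 MPa.
t_e = 0.707 × 5 = 3.535 mm.
R_nwl = 0.6 × 550 × 3.535 × 450 × 10⁻³ = 524.9 kN (longitudinal, 2 welds).
R_nwt = 0.6 × 550 × 3.535 × 195 × 10⁻³ = 227.5 kN (transverse, base value).
(i) R_nwl + R_nwt = 752.4 kN; (ii) 0.85 R_nwl + 1.5 R_nwt = 787.4 kN.
R_n = max = 787.4 kN [governs: (ii)]; R_n/Ω = 393.7 kN.

R_n/Ω ≈ 394 kN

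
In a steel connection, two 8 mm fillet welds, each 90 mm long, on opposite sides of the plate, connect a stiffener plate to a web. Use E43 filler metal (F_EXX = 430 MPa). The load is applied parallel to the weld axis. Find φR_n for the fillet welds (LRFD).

Effective throat t_e = 0.707 × 8 = 5.656 mm.
Total length L = 180 mm; A_we = 5.656 × 180 = 1018 mm².
F_nw = 0.6 F_EXX = 0.6 × 430 = 258 MPa.
φR_n = 0.75 × 258 × 1018 × 10⁻³ = 197 kN.

φR_n ≈ 197 kN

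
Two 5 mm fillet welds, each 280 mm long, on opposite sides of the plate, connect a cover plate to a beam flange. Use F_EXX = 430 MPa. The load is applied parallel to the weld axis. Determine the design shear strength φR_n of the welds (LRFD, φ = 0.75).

φR_n ≈ 383 kN

Effective throat t_e = 0.707 × 5 = 3.535 mm.
Total length L = 560 mm; A_we = 3.535 × 560 = 1980 mm².
F_nw = 0.6 F_EXX = 0.6 × 430 = 258 MPa.
φR_n = 0.75 × 258 × 1980 × 10⁻³ = 383.1 kN.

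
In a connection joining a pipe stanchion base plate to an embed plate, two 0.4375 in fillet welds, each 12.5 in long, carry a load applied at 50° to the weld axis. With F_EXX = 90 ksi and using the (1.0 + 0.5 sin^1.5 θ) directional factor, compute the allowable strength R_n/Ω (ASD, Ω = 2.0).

R_n/Ω ≈ 279 kip

t_e = 0.707 × 0.4375 = 0.3093 in; A_we = 0.3093 × 25 = 7.733 in².
Directional factor: 1.0 + 0.5 sin^1.5(50°) = 1.335.
F_nw = 0.6 × 90 × 1.335 = 72.1 ksi.
R_n/Ω = (72.1 × 7.733) / 2.0 = 278.8 kip.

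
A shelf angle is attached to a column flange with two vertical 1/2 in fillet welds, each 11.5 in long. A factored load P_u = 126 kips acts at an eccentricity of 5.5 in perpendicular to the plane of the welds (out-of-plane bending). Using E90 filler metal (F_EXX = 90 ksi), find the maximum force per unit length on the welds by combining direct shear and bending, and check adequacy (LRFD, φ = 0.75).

f_max ≈ 16.6 kip/in; NOT adequate

L_w = 2 × 11.5 = 23 in; section modulus (unit throat) S = 2 × L²/6 = 44.08 in².
Direct shear f_v = P/L_w = 126/23 = 5.478 kip/in.
Moment M = P × e = 126 × 5.5 = 693 kip·in; bending f_b = M/S = 15.72 kip/in.
f_max = √(f_v² + f_b²) = √(5.478² + 15.72²) = 16.65 kip/in.
φr_n = 0.75 × 0.6 × 90 × (0.707 × 0.5) = 14.32 kip/in → NOT adequate.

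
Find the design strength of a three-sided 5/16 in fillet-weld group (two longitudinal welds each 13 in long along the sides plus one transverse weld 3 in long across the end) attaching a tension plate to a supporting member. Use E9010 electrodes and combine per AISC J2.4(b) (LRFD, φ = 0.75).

φR_n ≈ 259 kips

E90XX → F_EXX = 90 ksi.
t_e = 0.707 × 0.3125 = 0.2209 in.
R_nwl = 0.6 × 90 × 0.2209 × 26 = 310.2 kips (longitudinal, 2 welds).
R_nwt = 0.6 × 90 × 0.2209 × 3 = 35.79 kips (transverse, base value).
(i) R_nwl + R_nwt = 346 kips; (ii) 0.85 R_nwl + 1.5 R_nwt = 317.4 kips.
R_n = max = 346 kips [governs: (i)]; φR_n = 259.5 kips.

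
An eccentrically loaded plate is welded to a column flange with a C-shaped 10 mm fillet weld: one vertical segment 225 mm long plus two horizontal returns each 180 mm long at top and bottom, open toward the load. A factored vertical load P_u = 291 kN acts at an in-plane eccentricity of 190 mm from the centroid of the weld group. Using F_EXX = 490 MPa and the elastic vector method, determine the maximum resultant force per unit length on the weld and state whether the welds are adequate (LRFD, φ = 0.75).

f_max ≈ 1630 N/mm; NOT adequate

Total weld length L_w = 585 mm. Treat welds as unit-width lines.
Centroid: x̄ = 2×180×90 / 585 = 55.38 mm from the vertical weld.
Polar moment about centroid: J = I_x + I_y = [225³/12 + 2×180×112.5²] + [225×55.38² + 2(180³/12 + 180×34.62²)] = 7599000 mm³.
Direct shear f_v = P/L_w = 291×10³ / 585 = 497.4 N/mm (vertical).
Torsion M = P·e = 291×10³ × 190 = 55290000 N·mm.
Critical point at (x, y) = (124.6, 112.5) from centroid. f_tx = M·y/J = 818.5 N/mm; f_ty = M·x/J = 906.7 N/mm.
Resultant f_max = √[f_tx² + (f_v + f_ty)²] = √[818.5² + (497.4 + 906.7)²] = 1625 N/mm.
Capacity per unit length: φr_n = 0.75 × 0.6 × 490 × (0.707 × 10) = 1559 N/mm.
1625 > 1559 → NOT adequate.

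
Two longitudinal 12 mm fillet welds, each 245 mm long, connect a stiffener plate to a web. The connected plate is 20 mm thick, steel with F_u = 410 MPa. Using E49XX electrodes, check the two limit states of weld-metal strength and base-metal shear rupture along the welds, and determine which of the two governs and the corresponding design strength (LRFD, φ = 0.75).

E49XX → F_EXX = 490 MPa.
t_e = 0.707 × 12 = 8.484 mm; L = 490 mm.
Weld metal: φR_n = 0.75 × 0.6 × 490 × 8.484 × 490 × 10⁻³ = 916.7 kN.
Base metal (shear rupture): φR_n = 0.75 × 0.6 × 410 × 20 × 490 × 10⁻³ = 1808 kN.
Governing: weld metal.

φR_n ≈ 917 kN (weld metal governs)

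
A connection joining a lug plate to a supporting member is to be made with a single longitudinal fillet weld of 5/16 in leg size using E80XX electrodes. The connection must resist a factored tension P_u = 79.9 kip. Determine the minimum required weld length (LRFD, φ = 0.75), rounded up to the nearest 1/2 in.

L = 10.5 in

E80XX → F_EXX = 80 ksi.
Throat t_e = 0.707 × 0.3125 = 0.2209 in.
φr_n = 0.75 × 0.6 × 80 × 0.2209 = 7.954 kip/in.
L_req = P_u / φr_n = 79.9 / 7.954 = 10.05 in total.
Round up → use L = 10.5 in.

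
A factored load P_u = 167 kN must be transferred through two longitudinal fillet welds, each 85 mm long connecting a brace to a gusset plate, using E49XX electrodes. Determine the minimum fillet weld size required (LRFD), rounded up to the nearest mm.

E49XX → F_EXX = 490 MPa.
Total weld length L = 170 mm.
Required throat t_e = P_u / (φ × 0.6 F_EXX × L) = 167 / (0.75 × 0.6 × 490 × 170 × 10⁻³) = 4.455 mm.
Required leg w = t_e / 0.707 = 6.301 mm → use 7 mm.

w = 7 mm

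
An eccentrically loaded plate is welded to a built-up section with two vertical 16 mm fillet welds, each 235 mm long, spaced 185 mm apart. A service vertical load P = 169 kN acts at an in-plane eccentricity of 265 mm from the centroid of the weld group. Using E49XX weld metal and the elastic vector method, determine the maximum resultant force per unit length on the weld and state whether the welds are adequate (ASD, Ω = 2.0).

E49XX → F_EXX = 490 MPa.
Total weld length L_w = 470 mm. Treat welds as unit-width lines.
Polar moment about centroid: J = 2[d³/12 + d(b/2)²] = 2[235³/12 + 235×92.5²] = 6184000 mm³.
Direct shear f_v = P/L_w = 169×10³ / 470 = 359.6 N/mm (vertical).
Torsion M = P·e = 169×10³ × 265 = 44785000 N·mm.
Critical point at (x, y) = (92.5, 117.5) from centroid. f_tx = M·y/J = 850.9 N/mm; f_ty = M·x/J = 669.8 N/mm.
Resultant f_max = √[f_tx² + (f_v + f_ty)²] = √[850.9² + (359.6 + 669.8)²] = 1336 N/mm.
Capacity per unit length: r_n/Ω = (1/2.0) × 0.6 × 490 × (0.707 × 16) = 1663 N/mm.
1336 ≤ 1663 → adequate.

f_max ≈ 1340 N/mm; adequate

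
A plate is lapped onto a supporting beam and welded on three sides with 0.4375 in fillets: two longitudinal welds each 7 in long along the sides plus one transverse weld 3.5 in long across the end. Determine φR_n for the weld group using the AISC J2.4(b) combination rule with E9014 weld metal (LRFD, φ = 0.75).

E90XX → F_EXX = 90 ksi.
t_e = 0.707 × 0.4375 = 0.3093 in.
R_nwl = 0.6 × 90 × 0.3093 × 14 = 233.8 kips (longitudinal, 2 welds).
R_nwt = 0.6 × 90 × 0.3093 × 3.5 = 58.46 kips (transverse, base value).
(i) R_nwl + R_nwt = 292.3 kips; (ii) 0.85 R_nwl + 1.5 R_nwt = 286.5 kips.
R_n = max = 292.3 kips [governs: (i)]; φR_n = 219.2 kips.

φR_n ≈ 219 kips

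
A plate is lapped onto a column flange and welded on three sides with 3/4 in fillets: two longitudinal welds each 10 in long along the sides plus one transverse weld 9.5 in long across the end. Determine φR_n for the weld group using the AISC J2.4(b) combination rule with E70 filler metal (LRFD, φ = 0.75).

E70XX → F_EXX = 70 ksi.
t_e = 0.707 × 0.75 = 0.5302 in.
R_nwl = 0.6 × 70 × 0.5302 × 20 = 445.4 kip (longitudinal, 2 welds).
R_nwt = 0.6 × 70 × 0.5302 × 9.5 = 211.6 kip (transverse, base value).
(i) R_nwl + R_nwt = 657 kip; (ii) 0.85 R_nwl + 1.5 R_nwt = 696 kip.
R_n = max = 696 kip [governs: (ii)]; φR_n = 522 kip.

φR_n ≈ 522 kip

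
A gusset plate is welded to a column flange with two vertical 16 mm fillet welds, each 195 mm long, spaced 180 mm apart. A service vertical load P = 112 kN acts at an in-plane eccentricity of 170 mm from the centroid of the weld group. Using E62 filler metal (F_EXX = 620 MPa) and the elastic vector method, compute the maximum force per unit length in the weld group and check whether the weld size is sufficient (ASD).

f_max ≈ 798 N/mm; adequate

Total weld length L_w = 390 mm. Treat welds as unit-width lines.
Polar moment about centroid: J = 2[d³/12 + d(b/2)²] = 2[195³/12 + 195×90²] = 4395000 mm³.
Direct shear f_v = P/L_w = 112×10³ / 390 = 287.2 N/mm (vertical).
Torsion M = P·e = 112×10³ × 170 = 19040000 N·mm.
Critical point at (x, y) = (90, 97.5) from centroid. f_tx = M·y/J = 422.4 N/mm; f_ty = M·x/J = 389.9 N/mm.
Resultant f_max = √[f_tx² + (f_v + f_ty)²] = √[422.4² + (287.2 + 389.9)²] = 798 N/mm.
Capacity per unit length: r_n/Ω = (1/2.0) × 0.6 × 620 × (0.707 × 16) = 2104 N/mm.
798 ≤ 2104 → adequate.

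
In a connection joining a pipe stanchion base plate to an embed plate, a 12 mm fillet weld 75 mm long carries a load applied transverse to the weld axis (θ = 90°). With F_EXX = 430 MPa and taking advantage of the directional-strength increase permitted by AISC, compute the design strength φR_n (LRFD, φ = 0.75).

φR_n ≈ 185 kN

t_e = 0.707 × 12 = 8.484 mm; A_we = 8.484 × 75 = 636.3 mm².
Directional factor: 1.0 + 0.5 sin^1.5(90°) = 1.5.
F_nw = 0.6 × 430 × 1.5 = 387 MPa.
φR_n = 0.75 × 387 × 636.3 × 10⁻³ = 184.7 kN.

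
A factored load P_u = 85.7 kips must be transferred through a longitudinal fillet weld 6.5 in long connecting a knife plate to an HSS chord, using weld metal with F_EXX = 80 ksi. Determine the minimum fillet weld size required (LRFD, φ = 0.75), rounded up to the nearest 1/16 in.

w = 9/16 in

Total weld length L = 6.5 in.
Required throat t_e = P_u / (φ × 0.6 F_EXX × L) = 85.7 / (0.75 × 0.6 × 80 × 6.5) = 0.3662 in.
Required leg w = t_e / 0.707 = 0.518 in → use 9/16 in.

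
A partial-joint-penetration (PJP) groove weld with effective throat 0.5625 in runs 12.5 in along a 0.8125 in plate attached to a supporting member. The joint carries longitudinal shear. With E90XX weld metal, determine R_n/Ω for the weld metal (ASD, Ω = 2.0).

E90XX → F_EXX = 90 ksi.
Effective throat (given) t_e = 0.5625 in.
A_we = 0.5625 × 12.5 = 7.031 in².
F_nw = 0.6 F_EXX = 54 ksi.
R_n/Ω = (54 × 7.031) / 2.0 = 189.8 kip.

R_n/Ω ≈ 190 kip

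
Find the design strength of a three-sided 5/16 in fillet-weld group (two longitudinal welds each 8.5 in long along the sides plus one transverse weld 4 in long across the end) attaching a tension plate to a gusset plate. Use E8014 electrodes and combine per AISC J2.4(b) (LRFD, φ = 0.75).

φR_n ≈ 167 kips

E80XX → F_EXX = 80 ksi.
t_e = 0.707 × 0.3125 = 0.2209 in.
R_nwl = 0.6 × 80 × 0.2209 × 17 = 180.3 kips (longitudinal, 2 welds).
R_nwt = 0.6 × 80 × 0.2209 × 4 = 42.42 kips (transverse, base value).
(i) R_nwl + R_nwt = 222.7 kips; (ii) 0.85 R_nwl + 1.5 R_nwt = 216.9 kips.
R_n = max = 222.7 kips [governs: (i)]; φR_n = 167 kips.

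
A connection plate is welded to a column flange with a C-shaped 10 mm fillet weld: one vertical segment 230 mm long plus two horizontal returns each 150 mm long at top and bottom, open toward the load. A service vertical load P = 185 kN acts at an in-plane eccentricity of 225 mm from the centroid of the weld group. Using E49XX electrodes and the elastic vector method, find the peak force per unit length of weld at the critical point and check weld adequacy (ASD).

E49XX → F_EXX = 490 MPa.
Total weld length L_w = 530 mm. Treat welds as unit-width lines.
Centroid: x̄ = 2×150×75 / 530 = 42.45 mm from the vertical weld.
Polar moment about centroid: J = I_x + I_y = [230³/12 + 2×150×115²] + [230×42.45² + 2(150³/12 + 150×32.55²)] = 6276000 mm³.
Direct shear f_v = P/L_w = 185×10³ / 530 = 349.1 N/mm (vertical).
Torsion M = P·e = 185×10³ × 225 = 41625000 N·mm.
Critical point at (x, y) = (107.5, 115) from centroid. f_tx = M·y/J = 762.7 N/mm; f_ty = M·x/J = 713.3 N/mm.
Resultant f_max = √[f_tx² + (f_v + f_ty)²] = √[762.7² + (349.1 + 713.3)²] = 1308 N/mm.
Capacity per unit length: r_n/Ω = (1/2.0) × 0.6 × 490 × (0.707 × 10) = 1039 N/mm.
1308 > 1039 → NOT adequate.

f_max ≈ 1310 N/mm; NOT adequate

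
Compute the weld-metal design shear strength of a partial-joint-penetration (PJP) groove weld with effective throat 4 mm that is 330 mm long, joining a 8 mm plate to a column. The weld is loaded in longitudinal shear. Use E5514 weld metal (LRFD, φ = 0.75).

φR_n ≈ 327 kN

E55XX → F_EXX = 550 MPa.
Effective throat (given) t_e = 4 mm.
A_we = 4 × 330 = 1320 mm².
F_nw = 0.6 F_EXX = 330 MPa.
φR_n = 0.75 × 330 × 1320 × 10⁻³ = 326.7 kN.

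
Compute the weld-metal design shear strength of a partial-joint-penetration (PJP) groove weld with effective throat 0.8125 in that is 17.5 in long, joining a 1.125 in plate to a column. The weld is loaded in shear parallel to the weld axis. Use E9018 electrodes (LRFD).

E90XX → F_EXX = 90 ksi.
Effective throat (given) t_e = 0.8125 in.
A_we = 0.8125 × 17.5 = 14.22 in².
F_nw = 0.6 F_EXX = 54 ksi.
φR_n = 0.75 × 54 × 14.22 = 575.9 kips.

φR_n ≈ 576 kips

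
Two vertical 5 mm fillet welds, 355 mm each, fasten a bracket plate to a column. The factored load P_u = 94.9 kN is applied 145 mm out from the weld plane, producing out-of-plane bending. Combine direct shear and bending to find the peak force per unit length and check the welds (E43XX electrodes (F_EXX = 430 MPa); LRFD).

f_max ≈ 354 N/mm; adequate

L_w = 2 × 355 = 710 mm; section modulus (unit throat) S = 2 × L²/6 = 42010 mm².
Direct shear f_v = P/L_w = 94.9×10³/710 = 133.7 N/mm.
Moment M = P × e = 94.9×10³ × 145 = 13760000 N·mm; bending f_b = M/S = 327.6 N/mm.
f_max = √(f_v² + f_b²) = √(133.7² + 327.6²) = 353.8 N/mm.
φr_n = 0.75 × 0.6 × 430 × (0.707 × 5) = 684 N/mm → adequate.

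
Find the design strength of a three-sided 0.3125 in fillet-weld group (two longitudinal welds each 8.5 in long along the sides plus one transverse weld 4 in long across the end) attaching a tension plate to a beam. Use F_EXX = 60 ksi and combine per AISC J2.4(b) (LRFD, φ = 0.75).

φR_n ≈ 125 kip

t_e = 0.707 × 0.3125 = 0.2209 in.
R_nwl = 0.6 × 60 × 0.2209 × 17 = 135.2 kip (longitudinal, 2 welds).
R_nwt = 0.6 × 60 × 0.2209 × 4 = 31.81 kip (transverse, base value).
(i) R_nwl + R_nwt = 167 kip; (ii) 0.85 R_nwl + 1.5 R_nwt = 162.7 kip.
R_n = max = 167 kip [governs: (i)]; φR_n = 125.3 kip.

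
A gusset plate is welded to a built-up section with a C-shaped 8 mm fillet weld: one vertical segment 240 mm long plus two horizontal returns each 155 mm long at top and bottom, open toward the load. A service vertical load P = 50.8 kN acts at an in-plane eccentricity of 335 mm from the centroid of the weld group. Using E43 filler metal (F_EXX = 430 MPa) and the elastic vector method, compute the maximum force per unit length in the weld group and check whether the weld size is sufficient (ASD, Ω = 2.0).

f_max ≈ 463 N/mm; adequate

Total weld length L_w = 550 mm. Treat welds as unit-width lines.
Centroid: x̄ = 2×155×77.5 / 550 = 43.68 mm from the vertical weld.
Polar moment about centroid: J = I_x + I_y = [240³/12 + 2×155×120²] + [240×43.68² + 2(155³/12 + 155×33.82²)] = 7049000 mm³.
Direct shear f_v = P/L_w = 50.8×10³ / 550 = 92.36 N/mm (vertical).
Torsion M = P·e = 50.8×10³ × 335 = 17018000 N·mm.
Critical point at (x, y) = (111.3, 120) from centroid. f_tx = M·y/J = 289.7 N/mm; f_ty = M·x/J = 268.7 N/mm.
Resultant f_max = √[f_tx² + (f_v + f_ty)²] = √[289.7² + (92.36 + 268.7)²] = 463 N/mm.
Capacity per unit length: r_n/Ω = (1/2.0) × 0.6 × 430 × (0.707 × 8) = 729.6 N/mm.
463 ≤ 729.6 → adequate.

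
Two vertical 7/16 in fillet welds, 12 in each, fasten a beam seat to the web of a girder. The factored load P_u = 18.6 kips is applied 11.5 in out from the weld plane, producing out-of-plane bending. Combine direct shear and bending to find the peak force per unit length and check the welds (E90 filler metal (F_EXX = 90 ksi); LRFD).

L_w = 2 × 12 = 24 in; section modulus (unit throat) S = 2 × L²/6 = 48 in².
Direct shear f_v = P/L_w = 18.6/24 = 0.775 kip/in.
Moment M = P × e = 18.6 × 11.5 = 213.9 kip·in; bending f_b = M/S = 4.456 kip/in.
f_max = √(f_v² + f_b²) = √(0.775² + 4.456²) = 4.523 kip/in.
φr_n = 0.75 × 0.6 × 90 × (0.707 × 0.4375) = 12.53 kip/in → adequate.

f_max ≈ 4.52 kip/in; adequate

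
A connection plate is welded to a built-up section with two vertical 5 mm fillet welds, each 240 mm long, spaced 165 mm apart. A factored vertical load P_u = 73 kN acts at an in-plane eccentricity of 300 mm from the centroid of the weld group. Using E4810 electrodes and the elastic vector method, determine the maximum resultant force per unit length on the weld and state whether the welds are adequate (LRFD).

E48XX → F_EXX = 480 MPa.
Total weld length L_w = 480 mm. Treat welds as unit-width lines.
Polar moment about centroid: J = 2[d³/12 + d(b/2)²] = 2[240³/12 + 240×82.5²] = 5571000 mm³.
Direct shear f_v = P/L_w = 73×10³ / 480 = 152.1 N/mm (vertical).
Torsion M = P·e = 73×10³ × 300 = 21900000 N·mm.
Critical point at (x, y) = (82.5, 120) from centroid. f_tx = M·y/J = 471.7 N/mm; f_ty = M·x/J = 324.3 N/mm.
Resultant f_max = √[f_tx² + (f_v + f_ty)²] = √[471.7² + (152.1 + 324.3)²] = 670.4 N/mm.
Capacity per unit length: φr_n = 0.75 × 0.6 × 480 × (0.707 × 5) = 763.6 N/mm.
670.4 ≤ 763.6 → adequate.

f_max ≈ 670 N/mm; adequate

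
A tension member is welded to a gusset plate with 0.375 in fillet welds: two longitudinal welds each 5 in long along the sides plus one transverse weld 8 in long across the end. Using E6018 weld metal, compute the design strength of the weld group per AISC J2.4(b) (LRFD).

φR_n ≈ 147 kip

E60XX → F_EXX = 60 ksi.
t_e = 0.707 × 0.375 = 0.2651 in.
R_nwl = 0.6 × 60 × 0.2651 × 10 = 95.44 kip (longitudinal, 2 welds).
R_nwt = 0.6 × 60 × 0.2651 × 8 = 76.36 kip (transverse, base value).
(i) R_nwl + R_nwt = 171.8 kip; (ii) 0.85 R_nwl + 1.5 R_nwt = 195.7 kip.
R_n = max = 195.7 kip [governs: (ii)]; φR_n = 146.7 kip.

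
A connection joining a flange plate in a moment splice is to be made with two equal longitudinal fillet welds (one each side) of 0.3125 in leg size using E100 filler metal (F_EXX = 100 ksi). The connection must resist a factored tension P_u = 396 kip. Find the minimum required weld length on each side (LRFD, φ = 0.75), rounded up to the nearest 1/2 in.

Throat t_e = 0.707 × 0.3125 = 0.2209 in.
φr_n = 0.75 × 0.6 × 100 × 0.2209 = 9.942 kip/in.
L_req = P_u / φr_n = 396 / 9.942 = 39.83 in total.
Per side: 39.83 / 2 = 19.92 in.
Round up → use L = 20 in on each side.

L = 20 in on each side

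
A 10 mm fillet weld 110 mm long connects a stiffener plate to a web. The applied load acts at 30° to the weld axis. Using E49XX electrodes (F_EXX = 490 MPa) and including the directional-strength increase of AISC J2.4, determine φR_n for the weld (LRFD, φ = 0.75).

φR_n ≈ 202 kN

t_e = 0.707 × 10 = 7.07 mm; A_we = 7.07 × 110 = 777.7 mm².
Directional factor: 1.0 + 0.5 sin^1.5(30°) = 1.177.
F_nw = 0.6 × 490 × 1.177 = 346 MPa.
φR_n = 0.75 × 346 × 777.7 × 10⁻³ = 201.8 kN.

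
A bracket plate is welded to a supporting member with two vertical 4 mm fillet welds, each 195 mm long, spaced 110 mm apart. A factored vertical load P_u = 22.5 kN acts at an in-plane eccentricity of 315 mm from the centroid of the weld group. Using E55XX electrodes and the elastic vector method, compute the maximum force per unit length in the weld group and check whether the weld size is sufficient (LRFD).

E55XX → F_EXX = 550 MPa.
Total weld length L_w = 390 mm. Treat welds as unit-width lines.
Polar moment about centroid: J = 2[d³/12 + d(b/2)²] = 2[195³/12 + 195×55²] = 2416000 mm³.
Direct shear f_v = P/L_w = 22.5×10³ / 390 = 57.69 N/mm (vertical).
Torsion M = P·e = 22.5×10³ × 315 = 7087500 N·mm.
Critical point at (x, y) = (55, 97.5) from centroid. f_tx = M·y/J = 286.1 N/mm; f_ty = M·x/J = 161.4 N/mm.
Resultant f_max = √[f_tx² + (f_v + f_ty)²] = √[286.1² + (57.69 + 161.4)²] = 360.3 N/mm.
Capacity per unit length: φr_n = 0.75 × 0.6 × 550 × (0.707 × 4) = 699.9 N/mm.
360.3 ≤ 699.9 → adequate.

f_max ≈ 360 N/mm; adequate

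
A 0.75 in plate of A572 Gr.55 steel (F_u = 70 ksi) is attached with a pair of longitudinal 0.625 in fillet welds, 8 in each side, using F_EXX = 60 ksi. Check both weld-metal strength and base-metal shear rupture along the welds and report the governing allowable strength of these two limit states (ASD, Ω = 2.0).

R_n/Ω ≈ 127 kips (weld metal governs)

t_e = 0.707 × 0.625 = 0.4419 in; L = 16 in.
Weld metal: R_n/Ω = (1/2.0) × 0.6 × 60 × 0.4419 × 16 = 127.3 kips.
Base metal (shear rupture): R_n/Ω = (1/2.0) × 0.6 × 70 × 0.75 × 16 = 252 kips.
Governing: weld metal.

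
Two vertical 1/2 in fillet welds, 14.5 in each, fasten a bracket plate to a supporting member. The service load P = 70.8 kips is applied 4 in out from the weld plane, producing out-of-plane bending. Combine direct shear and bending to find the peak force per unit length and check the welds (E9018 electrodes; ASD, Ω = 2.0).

f_max ≈ 4.72 kip/in; adequate

E90XX → F_EXX = 90 ksi.
L_w = 2 × 14.5 = 29 in; section modulus (unit throat) S = 2 × L²/6 = 70.08 in².
Direct shear f_v = P/L_w = 70.8/29 = 2.441 kip/in.
Moment M = P × e = 70.8 × 4 = 283.2 kip·in; bending f_b = M/S = 4.041 kip/in.
f_max = √(f_v² + f_b²) = √(2.441² + 4.041²) = 4.721 kip/in.
r_n/Ω = (1/2.0) × 0.6 × 90 × (0.707 × 0.5) = 9.544 kip/in → adequate.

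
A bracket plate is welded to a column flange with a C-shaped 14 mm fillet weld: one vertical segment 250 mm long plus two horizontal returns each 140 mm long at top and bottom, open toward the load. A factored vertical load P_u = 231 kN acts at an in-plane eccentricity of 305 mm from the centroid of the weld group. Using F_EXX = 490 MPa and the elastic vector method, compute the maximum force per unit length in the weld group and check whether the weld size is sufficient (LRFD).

Total weld length L_w = 530 mm. Treat welds as unit-width lines.
Centroid: x̄ = 2×140×70 / 530 = 36.98 mm from the vertical weld.
Polar moment about centroid: J = I_x + I_y = [250³/12 + 2×140×125²] + [250×36.98² + 2(140³/12 + 140×33.02²)] = 6782000 mm³.
Direct shear f_v = P/L_w = 231×10³ / 530 = 435.8 N/mm (vertical).
Torsion M = P·e = 231×10³ × 305 = 70455000 N·mm.
Critical point at (x, y) = (103, 125) from centroid. f_tx = M·y/J = 1299 N/mm; f_ty = M·x/J = 1070 N/mm.
Resultant f_max = √[f_tx² + (f_v + f_ty)²] = √[1299² + (435.8 + 1070)²] = 1989 N/mm.
Capacity per unit length: φr_n = 0.75 × 0.6 × 490 × (0.707 × 14) = 2183 N/mm.
1989 ≤ 2183 → adequate.

f_max ≈ 1990 N/mm; adequate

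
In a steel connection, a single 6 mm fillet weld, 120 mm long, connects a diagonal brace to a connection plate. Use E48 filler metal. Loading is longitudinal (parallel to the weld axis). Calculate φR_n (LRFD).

φR_n ≈ 110 kN

E48XX → F_EXX = 480 MPa.
Effective throat t_e = 0.707 × 6 = 4.242 mm.
Total length L = 120 mm; A_we = 4.242 × 120 = 509 mm².
F_nw = 0.6 F_EXX = 0.6 × 480 = 288 MPa.
φR_n = 0.75 × 288 × 509 × 10⁻³ = 110 kN.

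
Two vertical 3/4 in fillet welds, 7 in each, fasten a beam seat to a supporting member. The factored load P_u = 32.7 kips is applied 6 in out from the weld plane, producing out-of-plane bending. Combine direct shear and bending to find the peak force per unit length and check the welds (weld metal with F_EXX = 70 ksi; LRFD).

f_max ≈ 12.2 kip/in; adequate

L_w = 2 × 7 = 14 in; section modulus (unit throat) S = 2 × L²/6 = 16.33 in².
Direct shear f_v = P/L_w = 32.7/14 = 2.336 kip/in.
Moment M = P × e = 32.7 × 6 = 196.2 kip·in; bending f_b = M/S = 12.01 kip/in.
f_max = √(f_v² + f_b²) = √(2.336² + 12.01²) = 12.24 kip/in.
φr_n = 0.75 × 0.6 × 70 × (0.707 × 0.75) = 16.7 kip/in → adequate.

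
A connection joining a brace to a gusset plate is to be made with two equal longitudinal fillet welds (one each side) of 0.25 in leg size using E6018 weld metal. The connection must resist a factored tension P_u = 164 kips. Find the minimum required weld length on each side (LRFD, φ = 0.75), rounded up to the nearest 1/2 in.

E60XX → F_EXX = 60 ksi.
Throat t_e = 0.707 × 0.25 = 0.1767 in.
φr_n = 0.75 × 0.6 × 60 × 0.1767 = 4.772 kips/in.
L_req = P_u / φr_n = 164 / 4.772 = 34.37 in total.
Per side: 34.37 / 2 = 17.18 in.
Round up → use L = 17.5 in on each side.

L = 17.5 in on each side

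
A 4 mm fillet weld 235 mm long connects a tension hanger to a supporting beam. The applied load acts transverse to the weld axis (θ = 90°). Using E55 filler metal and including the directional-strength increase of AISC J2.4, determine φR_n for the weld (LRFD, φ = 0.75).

E55XX → F_EXX = 550 MPa.
t_e = 0.707 × 4 = 2.828 mm; A_we = 2.828 × 235 = 664.6 mm².
Directional factor: 1.0 + 0.5 sin^1.5(90°) = 1.5.
F_nw = 0.6 × 550 × 1.5 = 495 MPa.
φR_n = 0.75 × 495 × 664.6 × 10⁻³ = 246.7 kN.

φR_n ≈ 247 kN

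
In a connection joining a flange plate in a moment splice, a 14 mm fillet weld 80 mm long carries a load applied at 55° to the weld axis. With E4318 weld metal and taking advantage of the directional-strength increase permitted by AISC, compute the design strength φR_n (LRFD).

φR_n ≈ 210 kN

E43XX → F_EXX = 430 MPa.
t_e = 0.707 × 14 = 9.898 mm; A_we = 9.898 × 80 = 791.8 mm².
Directional factor: 1.0 + 0.5 sin^1.5(55°) = 1.371.
F_nw = 0.6 × 430 × 1.371 = 353.6 MPa.
φR_n = 0.75 × 353.6 × 791.8 × 10⁻³ = 210 kN.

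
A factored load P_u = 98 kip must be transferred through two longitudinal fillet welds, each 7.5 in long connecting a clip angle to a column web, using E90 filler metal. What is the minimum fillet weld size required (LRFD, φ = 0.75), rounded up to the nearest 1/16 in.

w = 1/4 in

E90XX → F_EXX = 90 ksi.
Total weld length L = 15 in.
Required throat t_e = P_u / (φ × 0.6 F_EXX × L) = 98 / (0.75 × 0.6 × 90 × 15) = 0.1613 in.
Required leg w = t_e / 0.707 = 0.2282 in → use 1/4 in.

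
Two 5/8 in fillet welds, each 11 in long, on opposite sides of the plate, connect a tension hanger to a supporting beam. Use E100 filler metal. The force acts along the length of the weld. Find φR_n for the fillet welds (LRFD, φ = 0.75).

φR_n ≈ 437 kips

E100XX → F_EXX = 100 ksi.
Effective throat t_e = 0.707 × 0.625 = 0.4419 in.
Total length L = 22 in; A_we = 0.4419 × 22 = 9.721 in².
F_nw = 0.6 F_EXX = 0.6 × 100 = 60 ksi.
φR_n = 0.75 × 60 × 9.721 = 437.5 kips.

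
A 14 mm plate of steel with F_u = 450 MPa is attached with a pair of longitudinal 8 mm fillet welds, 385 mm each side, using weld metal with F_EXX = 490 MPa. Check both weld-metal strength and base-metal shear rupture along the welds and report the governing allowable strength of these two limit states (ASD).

t_e = 0.707 × 8 = 5.656 mm; L = 770 mm.
Weld metal: R_n/Ω = (1/2.0) × 0.6 × 490 × 5.656 × 770 × 10⁻³ = 640.2 kN.
Base metal (shear rupture): R_n/Ω = (1/2.0) × 0.6 × 450 × 14 × 770 × 10⁻³ = 1455 kN.
Governing: weld metal.

R_n/Ω ≈ 640 kN (weld metal governs)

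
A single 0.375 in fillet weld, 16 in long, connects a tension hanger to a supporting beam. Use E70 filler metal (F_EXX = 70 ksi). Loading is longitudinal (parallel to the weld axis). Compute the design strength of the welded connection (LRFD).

Effective throat t_e = 0.707 × 0.375 = 0.2651 in.
Total length L = 16 in; A_we = 0.2651 × 16 = 4.242 in².
F_nw = 0.6 F_EXX = 0.6 × 70 = 42 ksi.
φR_n = 0.75 × 42 × 4.242 = 133.6 kip.

φR_n ≈ 134 kip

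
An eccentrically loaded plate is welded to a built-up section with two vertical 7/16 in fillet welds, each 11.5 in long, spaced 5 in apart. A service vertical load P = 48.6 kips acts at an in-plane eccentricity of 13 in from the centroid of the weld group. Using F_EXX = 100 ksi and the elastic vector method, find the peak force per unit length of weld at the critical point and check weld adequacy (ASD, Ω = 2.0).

f_max ≈ 11 kip/in; NOT adequate

Total weld length L_w = 23 in. Treat welds as unit-width lines.
Polar moment about centroid: J = 2[d³/12 + d(b/2)²] = 2[11.5³/12 + 11.5×2.5²] = 397.2 in³.
Direct shear f_v = P/L_w = 48.6 / 23 = 2.113 kip/in (vertical).
Torsion M = P·e = 48.6 × 13 = 631.8 kip·in.
Critical point at (x, y) = (2.5, 5.75) from centroid. f_tx = M·y/J = 9.145 kip/in; f_ty = M·x/J = 3.976 kip/in.
Resultant f_max = √[f_tx² + (f_v + f_ty)²] = √[9.145² + (2.113 + 3.976)²] = 10.99 kip/in.
Capacity per unit length: r_n/Ω = (1/2.0) × 0.6 × 100 × (0.707 × 0.4375) = 9.279 kip/in.
10.99 > 9.279 → NOT adequate.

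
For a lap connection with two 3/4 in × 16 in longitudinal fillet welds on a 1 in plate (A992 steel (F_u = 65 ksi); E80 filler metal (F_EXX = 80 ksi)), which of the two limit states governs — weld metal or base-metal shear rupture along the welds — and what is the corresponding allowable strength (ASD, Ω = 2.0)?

t_e = 0.707 × 0.75 = 0.5302 in; L = 32 in.
Weld metal: R_n/Ω = (1/2.0) × 0.6 × 80 × 0.5302 × 32 = 407.2 kips.
Base metal (shear rupture): R_n/Ω = (1/2.0) × 0.6 × 65 × 1 × 32 = 624 kips.
Governing: weld metal.

R_n/Ω ≈ 407 kips (weld metal governs)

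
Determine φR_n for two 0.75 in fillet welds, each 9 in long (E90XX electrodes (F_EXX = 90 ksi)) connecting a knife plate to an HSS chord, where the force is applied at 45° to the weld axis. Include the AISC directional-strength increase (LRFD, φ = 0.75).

φR_n ≈ 501 kips

t_e = 0.707 × 0.75 = 0.5302 in; A_we = 0.5302 × 18 = 9.544 in².
Directional factor: 1.0 + 0.5 sin^1.5(45°) = 1.297.
F_nw = 0.6 × 90 × 1.297 = 70.05 ksi.
φR_n = 0.75 × 70.05 × 9.544 = 501.5 kips.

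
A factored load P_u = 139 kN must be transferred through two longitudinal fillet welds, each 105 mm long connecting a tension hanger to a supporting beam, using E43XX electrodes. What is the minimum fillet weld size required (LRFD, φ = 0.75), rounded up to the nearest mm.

w = 5 mm

E43XX → F_EXX = 430 MPa.
Total weld length L = 210 mm.
Required throat t_e = P_u / (φ × 0.6 F_EXX × L) = 139 / (0.75 × 0.6 × 430 × 210 × 10⁻³) = 3.421 mm.
Required leg w = t_e / 0.707 = 4.838 mm → use 5 mm.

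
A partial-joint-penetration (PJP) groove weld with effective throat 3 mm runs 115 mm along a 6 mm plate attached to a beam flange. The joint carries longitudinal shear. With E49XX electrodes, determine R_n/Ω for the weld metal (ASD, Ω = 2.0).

E49XX → F_EXX = 490 MPa.
Effective throat (given) t_e = 3 mm.
A_we = 3 × 115 = 345 mm².
F_nw = 0.6 F_EXX = 294 MPa.
R_n/Ω = (294 × 345) / 2.0 × 10⁻³ = 50.72 kN.

R_n/Ω ≈ 50.7 kN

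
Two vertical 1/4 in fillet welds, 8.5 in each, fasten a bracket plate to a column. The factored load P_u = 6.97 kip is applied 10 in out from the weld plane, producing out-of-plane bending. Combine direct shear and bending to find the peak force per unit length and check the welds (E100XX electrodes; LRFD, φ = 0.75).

f_max ≈ 2.92 kip/in; adequate

E100XX → F_EXX = 100 ksi.
L_w = 2 × 8.5 = 17 in; section modulus (unit throat) S = 2 × L²/6 = 24.08 in².
Direct shear f_v = P/L_w = 6.97/17 = 0.41 kip/in.
Moment M = P × e = 6.97 × 10 = 69.7 kip·in; bending f_b = M/S = 2.894 kip/in.
f_max = √(f_v² + f_b²) = √(0.41² + 2.894²) = 2.923 kip/in.
φr_n = 0.75 × 0.6 × 100 × (0.707 × 0.25) = 7.954 kip/in → adequate.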